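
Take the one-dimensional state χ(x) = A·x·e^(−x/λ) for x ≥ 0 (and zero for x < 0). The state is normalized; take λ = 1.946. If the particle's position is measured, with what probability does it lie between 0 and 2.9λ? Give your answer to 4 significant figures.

P ≈ 0.9285

|χ|² is the probability density, so P = ∫_{0}^{2.9λ} |χ|² dx.
The normalization integral ∫|χ|²dx over the whole domain equals λ^3/4·A², and A² cancels in the ratio.
In terms of u = x/λ (A² and the length scale cancel between numerator and denominator), P = [∫_{0}^{2.9} u^2·e^(-2·u) du] / [∫_{0}^{∞} u^2·e^(-2·u) du].
Using ∫ u^2·e^(-2·u) du = -(2·u^2 + 2·u + 1)·e^(-2·u)/4, the numerator is 1/4 - 1181·e^(-29/5)/200 and the denominator is 1/4.
Taking the ratio, P = 0.92849.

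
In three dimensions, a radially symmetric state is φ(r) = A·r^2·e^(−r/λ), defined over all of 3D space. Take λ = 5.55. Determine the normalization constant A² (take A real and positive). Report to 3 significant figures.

A^2 ≈ 8.72E-8

The normalization condition is ∫|φ|² 4πr² dr = 1 from 0 to ∞.
∫|φ|² 4πr² dr = A²·(45·π·λ^7/2).
Hence A² = 1/[45·π·λ^7/2].
With λ = 5.55: A² = 8.722E-8 and A = 0.0002953.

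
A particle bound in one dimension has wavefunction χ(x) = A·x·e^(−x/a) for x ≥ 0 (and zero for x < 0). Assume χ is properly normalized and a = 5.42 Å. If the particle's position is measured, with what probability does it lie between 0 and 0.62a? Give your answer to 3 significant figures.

P = ∫_{0}^{0.62a} |χ(x)|² dx.
With A² fixed by ∫|χ|² = 1, i.e. A² = (a^3/4)^(−1), substitute and integrate.
Let u = x/a; then A² and the length scale cancel, so P = ∫_{0}^{0.62} u^2·e^(-2·u) du ÷ ∫_{0}^{∞} u^2·e^(-2·u) du.
Using ∫ u^2·e^(-2·u) du = -(2·u^2 + 2·u + 1)·e^(-2·u)/4, the numerator is 1/4 - 3761·e^(-31/25)/5000 and the denominator is 1/4.
Evaluating gives P = 0.1293.

P ≈ 0.129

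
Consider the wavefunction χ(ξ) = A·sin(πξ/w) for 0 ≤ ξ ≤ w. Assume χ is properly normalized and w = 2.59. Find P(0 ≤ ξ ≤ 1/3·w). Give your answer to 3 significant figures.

P = ∫_{0}^{1/3·w} |χ(ξ)|² dξ.
The normalization integral ∫|χ|²dξ over the whole domain equals w/2·A², and A² cancels in the ratio.
In terms of u = ξ/w (A² and the length scale cancel between numerator and denominator), P = [∫_{0}^{1/3} sin(π·u)^2 du] / [∫_{0}^{1} sin(π·u)^2 du].
With ∫ sin(π·u)^2 du = u/2 - sin(2·π·u)/(4·π) + C, the region integral is -√(3)/(8·π) + 1/6 and the full one is 1/2.
This works out to P = (-√(3)/4 + π/3)/π.

P ≈ 0.196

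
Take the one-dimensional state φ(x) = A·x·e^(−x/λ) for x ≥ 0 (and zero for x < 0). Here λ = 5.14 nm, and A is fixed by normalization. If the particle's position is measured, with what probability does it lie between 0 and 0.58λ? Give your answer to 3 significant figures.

P ≈ 0.112

P = ∫_{0}^{0.58λ} |φ(x)|² dx.
Since A² = 1/(λ^3/4), this is the region integral divided by the full normalization integral.
Let u = x/λ; then A² and the length scale cancel, so P = ∫_{0}^{0.58} u^2·e^(-2·u) du ÷ ∫_{0}^{∞} u^2·e^(-2·u) du.
An antiderivative of u^2·e^(-2·u) is -(2·u^2 + 2·u + 1)·e^(-2·u)/4; evaluating from 0 to 0.58 gives 1/4 - 3541·e^(-29/25)/5000, while the full integral is 1/4.
This works out to P = 0.1120.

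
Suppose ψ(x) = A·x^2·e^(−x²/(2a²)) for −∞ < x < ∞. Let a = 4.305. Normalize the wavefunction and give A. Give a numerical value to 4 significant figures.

A ≈ 0.02256

Normalization requires ∫|ψ|² dx = 1, integrated from −∞ to ∞.
With ∫_{−∞}^{∞} x^(2m) e^(−αx²) dx = (2m−1)!!·√π / (2^m α^(m+1/2)), ∫|ψ|² dx = A²·(3·√(π)·a^5/4).
So A² = (3·√(π)·a^5/4)^(−1).
Substituting a = 4.305 gives A² = 0.00050874, so A = 0.022555.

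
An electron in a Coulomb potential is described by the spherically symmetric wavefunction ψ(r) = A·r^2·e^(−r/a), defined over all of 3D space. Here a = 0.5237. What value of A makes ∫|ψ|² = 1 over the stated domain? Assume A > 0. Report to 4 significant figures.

The normalization condition is ∫|ψ|² 4πr² dr = 1 from 0 to ∞.
In 3D with spherical symmetry the volume element is 4πr² dr.
Carrying out the integral gives A² · 45·π·a^7/2.
With a = 0.5237: A² = 1.3095 and A = 1.1443.

A ≈ 1.144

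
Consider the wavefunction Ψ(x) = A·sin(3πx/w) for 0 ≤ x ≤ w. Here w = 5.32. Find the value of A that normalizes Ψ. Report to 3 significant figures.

A ≈ 0.613

Normalization requires ∫|Ψ|² dx = 1, integrated from 0 to w.
Carrying out the integral gives A² · w/2.
So A² = (w/2)^(−1).
With w = 5.32: A² = 0.3759 and A = 0.6131.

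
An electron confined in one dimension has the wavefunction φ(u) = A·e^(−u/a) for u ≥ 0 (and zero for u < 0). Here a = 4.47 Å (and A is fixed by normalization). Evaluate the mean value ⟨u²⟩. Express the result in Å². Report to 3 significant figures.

⟨u²⟩ = ∫ u^2 |φ|² du over the full domain.
With ∫₀^∞ u^2 e^(−αu) du = 2!/α^3, the ratio of the moment integral to the normalization integral gives ⟨u²⟩ = a^2/2.
Putting a = 4.47 gives 9.990.

⟨u^2⟩ ≈ 9.99 Å^2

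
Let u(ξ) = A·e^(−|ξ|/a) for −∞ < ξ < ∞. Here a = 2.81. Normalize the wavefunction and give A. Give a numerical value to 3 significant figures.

The normalization condition is ∫|u|² dξ = 1 from −∞ to ∞.
With u = A·e^(−|ξ|/a), the integral evaluates to A²·[a].
With a = 2.81: A² = 0.3559 and A = 0.5965.

A ≈ 0.597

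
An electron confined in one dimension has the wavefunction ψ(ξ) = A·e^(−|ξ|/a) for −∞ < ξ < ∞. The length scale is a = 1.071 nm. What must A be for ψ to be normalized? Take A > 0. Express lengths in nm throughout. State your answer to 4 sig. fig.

Normalization requires ∫|ψ|² dξ = 1, integrated from −∞ to ∞.
Using ∫₀^∞ ξⁿ e^(−αξ) dξ = n!/αⁿ⁺¹, carrying out the integral gives A² · a.
So A² = (a)^(−1).
With a = 1.071: A² = 0.93371 and A = 0.96629.

A ≈ 0.9663 nm^(-1/2)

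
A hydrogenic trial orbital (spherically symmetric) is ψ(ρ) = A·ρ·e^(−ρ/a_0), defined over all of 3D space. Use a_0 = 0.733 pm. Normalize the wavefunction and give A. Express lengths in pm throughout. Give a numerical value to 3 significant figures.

Normalization requires ∫|ψ|² 4πρ² dρ = 1, integrated from 0 to ∞.
(Spherical symmetry: dV = 4πρ² dρ.)
Recall ∫₀^∞ ρ^m e^(−ρ/β) dρ = m!·β^(m+1), with ψ = A·ρ·e^(−ρ/a_0), the integral evaluates to A²·[3·π·a_0^5].
So A² = (3·π·a_0^5)^(−1).
With a_0 = 0.733: A² = 0.5014 and A = 0.7081.

A ≈ 0.708 pm^(-5/2)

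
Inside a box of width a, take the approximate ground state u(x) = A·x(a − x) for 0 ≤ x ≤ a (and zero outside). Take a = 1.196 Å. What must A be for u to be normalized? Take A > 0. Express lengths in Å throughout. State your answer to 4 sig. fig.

We need A² ∫|f|² dx = 1, taking the integral from 0 to a.
With u = A·x(a − x), the integral evaluates to A²·[a^5/30].
With a = 1.196: A² = 12.259 and A = 3.5013.

A ≈ 3.501 Å^(-5/2)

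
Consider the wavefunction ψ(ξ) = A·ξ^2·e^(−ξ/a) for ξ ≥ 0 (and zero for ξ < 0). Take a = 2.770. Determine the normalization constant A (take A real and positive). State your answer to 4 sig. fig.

A ≈ 0.09042

Normalization requires ∫|ψ|² dξ = 1, integrated from 0 to ∞.
With ∫₀^∞ ξ^4 e^(−αξ) dξ = 4!/α^5, the integral (without the A² prefactor) comes out to 3·a^5/4.
Substituting a = 2.770 gives A² = 0.0081760, so A = 0.090421.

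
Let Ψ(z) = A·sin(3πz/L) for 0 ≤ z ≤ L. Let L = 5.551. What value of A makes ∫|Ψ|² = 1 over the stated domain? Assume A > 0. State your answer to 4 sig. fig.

A ≈ 0.6002

The normalization condition is ∫|Ψ|² dz = 1 from 0 to L.
∫|Ψ|² dz = A²·(L/2).
Plugging in L = 5.551 yields A = 0.60025.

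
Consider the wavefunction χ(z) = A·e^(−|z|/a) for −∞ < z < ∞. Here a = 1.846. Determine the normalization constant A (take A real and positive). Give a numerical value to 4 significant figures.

A ≈ 0.7360

Normalization requires ∫|χ|² dz = 1, integrated from −∞ to ∞.
With ∫₀^∞ z^0 e^(−αz) dz = 0!/α^1, carrying out the integral gives A² · a.
Setting this equal to 1 gives A² = 1/(a).
With a = 1.846: A² = 0.54171 and A = 0.73601.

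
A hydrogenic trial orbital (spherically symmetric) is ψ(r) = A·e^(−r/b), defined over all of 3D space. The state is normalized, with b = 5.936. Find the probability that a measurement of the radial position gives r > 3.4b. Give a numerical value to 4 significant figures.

P ≈ 0.03444

Integrate the radial probability density 4πr²|ψ|² over r > 3.4b.
A² is fixed by ∫₀^∞ 4πr²|ψ|² dr = 1, i.e. A² = (π·b^3)^(−1).
Substituting u = r/b, A², 4π and the length scale all cancel in the ratio: P = ∫_{3.4}^{∞} u^2·e^(-2·u) du / ∫_{0}^{∞} u^2·e^(-2·u) du.
An antiderivative of u^2·e^(-2·u) is -(2·u^2 + 2·u + 1)·e^(-2·u)/4; evaluating from 3.4 to ∞ gives 773·e^(-34/5)/100, while the full integral is 1/4.
This evaluates to P = 0.034438.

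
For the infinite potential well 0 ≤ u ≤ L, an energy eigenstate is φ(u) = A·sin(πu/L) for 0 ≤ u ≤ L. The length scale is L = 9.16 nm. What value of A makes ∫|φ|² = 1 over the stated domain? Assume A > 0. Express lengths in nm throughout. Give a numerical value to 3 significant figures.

Require ∫ |φ|² du = 1 over the whole domain.
With φ = A·sin(πu/L), the integral evaluates to A²·[L/2].
Hence A² = 1/[L/2].
With L = 9.16: A² = 0.2183 and A = 0.4673.

A ≈ 0.467 nm^(-1/2)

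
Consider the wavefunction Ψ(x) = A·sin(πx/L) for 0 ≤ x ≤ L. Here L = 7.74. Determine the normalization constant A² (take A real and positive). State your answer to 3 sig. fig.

A^2 ≈ 0.258

Normalization requires ∫|Ψ|² dx = 1, integrated from 0 to L.
With Ψ = A·sin(πx/L), the integral evaluates to A²·[L/2].
With L = 7.74: A² = 0.2584 and A = 0.5083.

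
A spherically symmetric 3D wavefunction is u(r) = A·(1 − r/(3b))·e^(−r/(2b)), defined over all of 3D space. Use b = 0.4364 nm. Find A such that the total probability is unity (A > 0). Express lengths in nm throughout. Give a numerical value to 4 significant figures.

A ≈ 1.198 nm^(-3/2)

Require ∫ |u|² 4πr² dr = 1 over the whole domain.
(Spherical symmetry: dV = 4πr² dr.)
With ∫₀^∞ r^4 e^(−αr) dr = 4!/α^5, with u = A·(1 − r/(3b))·e^(−r/(2b)), the integral evaluates to A²·[8·π·b^3/3].
With b = 0.4364: A² = 1.4362 and A = 1.1984.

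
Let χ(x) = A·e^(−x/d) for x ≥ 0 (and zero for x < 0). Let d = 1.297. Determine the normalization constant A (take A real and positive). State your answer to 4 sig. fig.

A ≈ 1.242

The normalization condition is ∫|χ|² dx = 1 from 0 to ∞.
∫|χ|² dx = A²·(d/2).
Setting this equal to 1 gives A² = 1/(d/2).
Plugging in d = 1.297 yields A = 1.2418.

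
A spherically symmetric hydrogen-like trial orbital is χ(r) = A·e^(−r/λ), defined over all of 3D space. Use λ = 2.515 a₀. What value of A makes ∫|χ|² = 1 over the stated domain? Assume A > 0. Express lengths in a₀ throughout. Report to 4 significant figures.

The normalization condition is ∫|χ|² 4πr² dr = 1 from 0 to ∞.
The angular integral contributes 4π, leaving ∫₀^∞ r²|χ|² dr.
With χ = A·e^(−r/λ), the integral evaluates to A²·[π·λ^3].
Setting this equal to 1 gives A² = 1/(π·λ^3).
Plugging in λ = 2.515 yields A = 0.14145.

A ≈ 0.1415 a₀^(-3/2)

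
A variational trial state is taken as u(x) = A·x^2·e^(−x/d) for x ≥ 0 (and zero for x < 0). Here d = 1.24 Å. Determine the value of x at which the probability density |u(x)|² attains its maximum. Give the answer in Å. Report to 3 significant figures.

Set d/dx [|u(x)|²] = 0 and solve for x > 0.
This gives x = 2·d.
With d = 1.24, the most probable position is 2.480 Å.

x ≈ 2.48 Å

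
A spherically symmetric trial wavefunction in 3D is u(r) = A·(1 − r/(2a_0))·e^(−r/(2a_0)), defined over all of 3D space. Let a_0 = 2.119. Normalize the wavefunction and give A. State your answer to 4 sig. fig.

A ≈ 0.06467

We need A² ∫|f|² 4πr² dr = 1, taking the integral from 0 to ∞.
The angular integral contributes 4π, leaving ∫₀^∞ r²|u|² dr.
Carrying out the integral gives A² · 8·π·a_0^3.
So A² = (8·π·a_0^3)^(−1).
Substituting a_0 = 2.119 gives A² = 0.0041818, so A = 0.064667.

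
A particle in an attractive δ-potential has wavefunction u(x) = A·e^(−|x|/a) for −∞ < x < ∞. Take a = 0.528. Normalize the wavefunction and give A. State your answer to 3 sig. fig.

Require ∫ |u|² dx = 1 over the whole domain.
With u = A·e^(−|x|/a), the integral evaluates to A²·[a].
Plugging in a = 0.528 yields A = 1.376.

A ≈ 1.38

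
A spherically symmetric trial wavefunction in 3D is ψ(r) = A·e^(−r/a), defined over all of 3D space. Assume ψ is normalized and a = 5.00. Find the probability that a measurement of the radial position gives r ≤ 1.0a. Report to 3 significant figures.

P = ∫ |ψ|² 4πr² dr over r ≤ 1.0a.
A² is fixed by ∫₀^∞ 4πr²|ψ|² dr = 1, i.e. A² = (π·a^3)^(−1).
Let u = r/a; then A², 4π and the length scale all cancel, so P = ∫_{0}^{1.0} u^2·e^(-2·u) du ÷ ∫_{0}^{∞} u^2·e^(-2·u) du.
Using ∫ u^2·e^(-2·u) du = -(2·u^2 + 2·u + 1)·e^(-2·u)/4, the numerator is 1/4 - 5·e^(-2)/4 and the denominator is 1/4.
This evaluates to P = 0.3233.

P ≈ 0.323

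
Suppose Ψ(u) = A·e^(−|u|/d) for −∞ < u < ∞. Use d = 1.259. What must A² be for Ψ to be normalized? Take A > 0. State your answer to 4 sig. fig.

A^2 ≈ 0.7943

Require ∫ |Ψ|² du = 1 over the whole domain.
With Ψ = A·e^(−|u|/d), the integral evaluates to A²·[d].
Hence A² = 1/[d].
Substituting d = 1.259 gives A² = 0.79428, so A = 0.89122.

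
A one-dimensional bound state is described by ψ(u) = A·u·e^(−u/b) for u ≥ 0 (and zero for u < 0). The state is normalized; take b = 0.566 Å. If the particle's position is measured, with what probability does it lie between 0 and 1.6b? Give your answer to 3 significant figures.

|ψ|² is the probability density, so P = ∫_{0}^{1.6b} |ψ|² du.
Since A² = 1/(b^3/4), this is the region integral divided by the full normalization integral.
Let t = u/b; then A² and the length scale cancel, so P = ∫_{0}^{1.6} t^2·e^(-2·t) dt ÷ ∫_{0}^{∞} t^2·e^(-2·t) dt.
Using ∫ t^2·e^(-2·t) dt = -(2·t^2 + 2·t + 1)·e^(-2·t)/4, the numerator is 1/4 - 233·e^(-16/5)/100 and the denominator is 1/4.
Taking the ratio, P = 0.6201.

P ≈ 0.620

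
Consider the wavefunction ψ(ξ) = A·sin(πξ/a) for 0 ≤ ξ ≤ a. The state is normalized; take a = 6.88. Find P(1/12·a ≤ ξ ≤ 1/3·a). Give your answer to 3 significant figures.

P ≈ 0.192

P = ∫_{1/12·a}^{1/3·a} |ψ(ξ)|² dξ.
With A² fixed by ∫|ψ|² = 1, i.e. A² = (a/2)^(−1), substitute and integrate.
In terms of u = ξ/a (A² and the length scale cancel between numerator and denominator), P = [∫_{1/12}^{1/3} sin(π·u)^2 du] / [∫_{0}^{1} sin(π·u)^2 du].
With ∫ sin(π·u)^2 du = u/2 - sin(2·π·u)/(4·π) + C, the region integral is -√(3)/(8·π) + 1/(8·π) + 1/8 and the full one is 1/2.
This works out to P = (-√(3) + 1 + π)/(4·π).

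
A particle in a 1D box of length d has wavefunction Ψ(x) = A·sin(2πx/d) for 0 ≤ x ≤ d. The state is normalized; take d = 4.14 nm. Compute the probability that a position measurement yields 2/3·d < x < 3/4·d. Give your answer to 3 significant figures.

The probability is P = ∫ |Ψ|² dx over [2/3·d, 3/4·d].
With A² fixed by ∫|Ψ|² = 1, i.e. A² = (d/2)^(−1), substitute and integrate.
Substituting u = x/d, A² and the length scale cancel in the ratio: P = ∫_{2/3}^{3/4} sin(2·π·u)^2 du / ∫_{0}^{1} sin(2·π·u)^2 du.
An antiderivative of sin(2·π·u)^2 is u/2 - sin(4·π·u)/(8·π); evaluating from 2/3 to 3/4 gives √(3)/(16·π) + 1/24, while the full integral is 1/2.
This works out to P = (√(3)/8 + π/12)/π.

P ≈ 0.152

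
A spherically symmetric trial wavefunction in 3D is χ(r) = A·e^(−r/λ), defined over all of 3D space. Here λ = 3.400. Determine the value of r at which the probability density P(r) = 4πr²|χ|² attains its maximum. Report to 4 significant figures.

r ≈ 3.400

Differentiate P(r) = 4πr²|χ|² with respect to r and set to zero.
This gives r = λ.
With λ = 3.400, the most probable radial distance is 3.4000.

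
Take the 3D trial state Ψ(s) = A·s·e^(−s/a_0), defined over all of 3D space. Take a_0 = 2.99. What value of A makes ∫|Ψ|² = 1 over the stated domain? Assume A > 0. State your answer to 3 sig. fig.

A ≈ 0.0211

The normalization condition is ∫|Ψ|² 4πs² ds = 1 from 0 to ∞.
The angular integral contributes 4π, leaving ∫₀^∞ s²|Ψ|² ds.
With ∫₀^∞ s^4 e^(−αs) ds = 4!/α^5, carrying out the integral gives A² · 3·π·a_0^5.
Plugging in a_0 = 2.99 yields A = 0.02107.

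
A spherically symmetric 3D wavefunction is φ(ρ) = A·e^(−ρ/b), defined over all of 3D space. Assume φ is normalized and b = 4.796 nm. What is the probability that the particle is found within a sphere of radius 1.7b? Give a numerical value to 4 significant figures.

With dV = 4πρ²dρ, the probability is ∫|φ|² dV over ρ ≤ 1.7b.
A² is fixed by ∫₀^∞ 4πρ²|φ|² dρ = 1, i.e. A² = (π·b^3)^(−1).
Let u = ρ/b; then A², 4π and the length scale all cancel, so P = ∫_{0}^{1.7} u^2·e^(-2·u) du ÷ ∫_{0}^{∞} u^2·e^(-2·u) du.
An antiderivative of u^2·e^(-2·u) is -(2·u^2 + 2·u + 1)·e^(-2·u)/4; evaluating from 0 to 1.7 gives 1/4 - 509·e^(-17/5)/200, while the full integral is 1/4.
Taking the ratio yields P = 0.66026.

P ≈ 0.6603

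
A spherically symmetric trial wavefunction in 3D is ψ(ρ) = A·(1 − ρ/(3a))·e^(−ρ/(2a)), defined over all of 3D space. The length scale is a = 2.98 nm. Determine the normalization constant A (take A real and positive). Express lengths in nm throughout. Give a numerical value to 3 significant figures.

The normalization condition is ∫|ψ|² 4πρ² dρ = 1 from 0 to ∞.
In 3D with spherical symmetry the volume element is 4πρ² dρ.
Recall ∫₀^∞ ρ^m e^(−ρ/β) dρ = m!·β^(m+1), with ψ = A·(1 − ρ/(3a))·e^(−ρ/(2a)), the integral evaluates to A²·[8·π·a^3/3].
Hence A² = 1/[8·π·a^3/3].
Plugging in a = 2.98 yields A = 0.06716.

A ≈ 0.0672 nm^(-3/2)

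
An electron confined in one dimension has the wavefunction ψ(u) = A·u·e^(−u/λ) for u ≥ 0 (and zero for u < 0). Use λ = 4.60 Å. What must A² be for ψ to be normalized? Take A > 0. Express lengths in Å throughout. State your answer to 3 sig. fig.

A^2 ≈ 0.0411 Å^(-3)

We need A² ∫|f|² du = 1, taking the integral from 0 to ∞.
Using ∫₀^∞ uⁿ e^(−αu) du = n!/αⁿ⁺¹, with ψ = A·u·e^(−u/λ), the integral evaluates to A²·[λ^3/4].
Setting this equal to 1 gives A² = 1/(λ^3/4).
Plugging in λ = 4.60 yields A = 0.2027.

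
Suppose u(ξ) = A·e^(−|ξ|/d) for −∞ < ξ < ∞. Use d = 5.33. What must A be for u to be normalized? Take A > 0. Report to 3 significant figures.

A ≈ 0.433

We need A² ∫|f|² dξ = 1, taking the integral from −∞ to ∞.
The integral (without the A² prefactor) comes out to d.
Hence A² = 1/[d].
Substituting d = 5.33 gives A² = 0.1876, so A = 0.4331.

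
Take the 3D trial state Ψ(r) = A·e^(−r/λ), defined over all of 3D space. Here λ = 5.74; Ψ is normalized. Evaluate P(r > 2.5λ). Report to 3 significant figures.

P ≈ 0.125

P = ∫ |Ψ|² 4πr² dr over r > 2.5λ.
A² is fixed by ∫₀^∞ 4πr²|Ψ|² dr = 1, i.e. A² = (π·λ^3)^(−1).
Substituting u = r/λ, A², 4π and the length scale all cancel in the ratio: P = ∫_{2.5}^{∞} u^2·e^(-2·u) du / ∫_{0}^{∞} u^2·e^(-2·u) du.
Using ∫ u^2·e^(-2·u) du = -(2·u^2 + 2·u + 1)·e^(-2·u)/4, the numerator is 37·e^(-5)/8 and the denominator is 1/4.
This evaluates to P = 0.1247.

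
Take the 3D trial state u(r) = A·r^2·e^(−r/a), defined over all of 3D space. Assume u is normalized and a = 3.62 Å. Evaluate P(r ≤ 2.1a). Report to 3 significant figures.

Integrate the radial probability density 4πr²|u|² over r ≤ 2.1a.
The full normalization integral is A²·[45·π·a^7/2] = 1, fixing A².
Let t = r/a; then A², 4π and the length scale all cancel, so P = ∫_{0}^{2.1} t^6·e^(-2·t) dt ÷ ∫_{0}^{∞} t^6·e^(-2·t) dt.
An antiderivative of t^6·e^(-2·t) is -(4·t^6 + 12·t^5 + 30·t^4 + 60·t^3 + 90·t^2 + 90·t + 45)·e^(-2·t)/8; evaluating from 0 to 2.1 gives ≈ 0.74552, while the full integral is 45/8.
Taking the ratio yields P = 0.1325.

P ≈ 0.133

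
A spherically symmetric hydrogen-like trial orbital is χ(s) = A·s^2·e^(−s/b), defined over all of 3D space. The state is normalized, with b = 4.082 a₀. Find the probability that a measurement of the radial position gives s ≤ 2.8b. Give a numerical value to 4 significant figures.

P ≈ 0.3297

Integrate the radial probability density 4πs²|χ|² over s ≤ 2.8b.
A² is fixed by ∫₀^∞ 4πs²|χ|² ds = 1, i.e. A² = (45·π·b^7/2)^(−1).
Let u = s/b; then A², 4π and the length scale all cancel, so P = ∫_{0}^{2.8} u^6·e^(-2·u) du ÷ ∫_{0}^{∞} u^6·e^(-2·u) du.
Using ∫ u^6·e^(-2·u) du = -(4·u^6 + 12·u^5 + 30·u^4 + 60·u^3 + 90·u^2 + 90·u + 45)·e^(-2·u)/8, the numerator is ≈ 1.85480 and the denominator is 45/8.
The region integral divided by the full integral gives P = 0.32974.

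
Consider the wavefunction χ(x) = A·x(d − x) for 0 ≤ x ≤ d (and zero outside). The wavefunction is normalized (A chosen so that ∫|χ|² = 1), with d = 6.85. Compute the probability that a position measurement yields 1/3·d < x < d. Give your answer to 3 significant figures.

P ≈ 0.790

The probability is P = ∫ |χ|² dx over [1/3·d, d].
Since A² = 1/(d^5/30), this is the region integral divided by the full normalization integral.
Substituting u = x/d, A² and the length scale cancel in the ratio: P = ∫_{1/3}^{1} u^2·(1 - u)^2 du / ∫_{0}^{1} u^2·(1 - u)^2 du.
With ∫ u^2·(1 - u)^2 du = u^3·(6·u^2 - 15·u + 10)/30 + C, the region integral is 32/1215 and the full one is 1/30.
This works out to P = 64/81.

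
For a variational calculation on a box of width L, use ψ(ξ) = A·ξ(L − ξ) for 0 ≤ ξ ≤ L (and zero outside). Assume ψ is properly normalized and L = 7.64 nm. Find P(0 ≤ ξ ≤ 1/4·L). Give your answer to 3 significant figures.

P ≈ 0.104

P = ∫_{0}^{1/4·L} |ψ(ξ)|² dξ.
With A² fixed by ∫|ψ|² = 1, i.e. A² = (L^5/30)^(−1), substitute and integrate.
In terms of u = ξ/L (A² and the length scale cancel between numerator and denominator), P = [∫_{0}^{1/4} u^2·(1 - u)^2 du] / [∫_{0}^{1} u^2·(1 - u)^2 du].
Using ∫ u^2·(1 - u)^2 du = u^3·(6·u^2 - 15·u + 10)/30, the numerator is ≈ 0.0034505 and the denominator is 1/30.
The result is P = 53/512.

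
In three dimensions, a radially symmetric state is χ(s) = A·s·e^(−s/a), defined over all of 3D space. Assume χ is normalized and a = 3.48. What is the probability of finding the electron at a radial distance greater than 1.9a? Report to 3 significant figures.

P = ∫ |χ|² 4πs² ds over s > 1.9a.
The full normalization integral is A²·[3·π·a^5] = 1, fixing A².
Let u = s/a; then A², 4π and the length scale all cancel, so P = ∫_{1.9}^{∞} u^4·e^(-2·u) du ÷ ∫_{0}^{∞} u^4·e^(-2·u) du.
Using ∫ u^4·e^(-2·u) du = -(u^4/2 + u^3 + 3·u^2/2 + 3·u/2 + 3/4)·e^(-2·u), the numerator is ≈ 0.50088 and the denominator is 3/4.
The region integral divided by the full integral gives P = 0.6678.

P ≈ 0.668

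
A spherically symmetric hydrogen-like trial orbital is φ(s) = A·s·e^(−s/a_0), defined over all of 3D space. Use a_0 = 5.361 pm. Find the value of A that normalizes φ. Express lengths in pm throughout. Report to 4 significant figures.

We need A² ∫|f|² 4πs² ds = 1, taking the integral from 0 to ∞.
With φ = A·s·e^(−s/a_0), the integral evaluates to A²·[3·π·a_0^5].
Hence A² = 1/[3·π·a_0^5].
Substituting a_0 = 5.361 gives A² = 0.000023961, so A = 0.0048950.

A ≈ 0.004895 pm^(-5/2)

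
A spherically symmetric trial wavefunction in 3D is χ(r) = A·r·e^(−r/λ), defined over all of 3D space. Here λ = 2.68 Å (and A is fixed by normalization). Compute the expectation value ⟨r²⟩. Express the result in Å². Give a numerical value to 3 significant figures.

⟨r^2⟩ ≈ 53.9 Å^2

⟨r²⟩ = ∫ r^2 |χ|² 4πr² dr over the full domain.
Evaluating both integrals, ⟨r²⟩ = 15·λ^2/2.
With λ = 2.68, ⟨r^2⟩ = 53.87.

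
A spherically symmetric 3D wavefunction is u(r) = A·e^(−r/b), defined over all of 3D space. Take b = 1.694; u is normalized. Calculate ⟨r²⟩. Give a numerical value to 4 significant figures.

⟨r²⟩ = ∫ r^2 |u|² 4πr² dr over the full domain.
Recall ∫₀^∞ r^m e^(−r/β) dr = m!·β^(m+1), the ratio of the moment integral to the normalization integral gives ⟨r²⟩ = 3·b^2.
With b = 1.694, ⟨r^2⟩ = 8.6089.

⟨r^2⟩ ≈ 8.609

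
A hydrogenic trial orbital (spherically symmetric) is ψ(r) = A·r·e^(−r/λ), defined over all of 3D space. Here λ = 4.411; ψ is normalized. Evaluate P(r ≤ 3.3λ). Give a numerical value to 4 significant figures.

P = ∫ |ψ|² 4πr² dr over r ≤ 3.3λ.
A² is fixed by ∫₀^∞ 4πr²|ψ|² dr = 1, i.e. A² = (3·π·λ^5)^(−1).
Substituting u = r/λ, A², 4π and the length scale all cancel in the ratio: P = ∫_{0}^{3.3} u^4·e^(-2·u) du / ∫_{0}^{∞} u^4·e^(-2·u) du.
An antiderivative of u^4·e^(-2·u) is -(u^4/2 + u^3 + 3·u^2/2 + 3·u/2 + 3/4)·e^(-2·u); evaluating from 0 to 3.3 gives ≈ 0.590472, while the full integral is 3/4.
The region integral divided by the full integral gives P = 0.78730.

P ≈ 0.7873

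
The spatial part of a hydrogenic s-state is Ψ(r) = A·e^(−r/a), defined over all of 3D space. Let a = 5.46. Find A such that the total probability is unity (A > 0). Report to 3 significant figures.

The normalization condition is ∫|Ψ|² 4πr² dr = 1 from 0 to ∞.
Carrying out the integral gives A² · π·a^3.
So A² = (π·a^3)^(−1).
With a = 5.46: A² = 0.001956 and A = 0.04422.

A ≈ 0.0442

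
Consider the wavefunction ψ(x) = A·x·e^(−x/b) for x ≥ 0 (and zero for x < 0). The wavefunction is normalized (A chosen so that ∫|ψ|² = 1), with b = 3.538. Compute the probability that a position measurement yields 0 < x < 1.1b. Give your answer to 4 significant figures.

P ≈ 0.3773

P = ∫_{0}^{1.1b} |ψ(x)|² dx.
With A² fixed by ∫|ψ|² = 1, i.e. A² = (b^3/4)^(−1), substitute and integrate.
Let u = x/b; then A² and the length scale cancel, so P = ∫_{0}^{1.1} u^2·e^(-2·u) du ÷ ∫_{0}^{∞} u^2·e^(-2·u) du.
With ∫ u^2·e^(-2·u) du = -(2·u^2 + 2·u + 1)·e^(-2·u)/4 + C, the region integral is 1/4 - 281·e^(-11/5)/200 and the full one is 1/4.
This works out to P = 0.37729.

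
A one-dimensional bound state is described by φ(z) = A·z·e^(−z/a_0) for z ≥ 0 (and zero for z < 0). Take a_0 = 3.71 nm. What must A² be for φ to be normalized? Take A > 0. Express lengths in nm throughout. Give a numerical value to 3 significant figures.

Require ∫ |φ|² dz = 1 over the whole domain.
Recall ∫₀^∞ z^m e^(−z/β) dz = m!·β^(m+1), with φ = A·z·e^(−z/a_0), the integral evaluates to A²·[a_0^3/4].
Substituting a_0 = 3.71 gives A² = 0.07833, so A = 0.2799.

A^2 ≈ 0.0783 nm^(-3)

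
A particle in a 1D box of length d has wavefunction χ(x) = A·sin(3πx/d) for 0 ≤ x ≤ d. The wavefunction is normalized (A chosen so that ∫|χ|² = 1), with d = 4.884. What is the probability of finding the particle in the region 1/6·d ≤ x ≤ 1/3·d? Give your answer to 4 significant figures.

P ≈ 0.1667

|χ|² is the probability density, so P = ∫_{1/6·d}^{1/3·d} |χ|² dx.
With A² fixed by ∫|χ|² = 1, i.e. A² = (d/2)^(−1), substitute and integrate.
In terms of u = x/d (A² and the length scale cancel between numerator and denominator), P = [∫_{1/6}^{1/3} sin(3·π·u)^2 du] / [∫_{0}^{1} sin(3·π·u)^2 du].
Using ∫ sin(3·π·u)^2 du = u/2 - sin(6·π·u)/(12·π), the numerator is 1/12 and the denominator is 1/2.
Taking the ratio, P = 1/6.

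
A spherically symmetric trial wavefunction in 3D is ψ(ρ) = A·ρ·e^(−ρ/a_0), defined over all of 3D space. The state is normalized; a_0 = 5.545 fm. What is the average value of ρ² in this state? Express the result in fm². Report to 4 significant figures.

The expectation value is the |ψ|²-weighted average of ρ^2: ∫ ρ^2|ψ|² 4πρ² dρ.
Evaluating both integrals, ⟨ρ²⟩ = 15·a_0^2/2.
With a_0 = 5.545, ⟨ρ^2⟩ = 230.60.

⟨ρ^2⟩ ≈ 230.6 fm^2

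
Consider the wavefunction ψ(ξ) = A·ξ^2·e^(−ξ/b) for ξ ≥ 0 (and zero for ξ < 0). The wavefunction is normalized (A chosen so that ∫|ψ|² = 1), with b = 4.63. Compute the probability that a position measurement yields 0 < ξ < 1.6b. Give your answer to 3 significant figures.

P ≈ 0.219

The probability is P = ∫ |ψ|² dξ over [0, 1.6b].
The normalization integral ∫|ψ|²dξ over the whole domain equals 3·b^5/4·A², and A² cancels in the ratio.
In terms of u = ξ/b (A² and the length scale cancel between numerator and denominator), P = [∫_{0}^{1.6} u^4·e^(-2·u) du] / [∫_{0}^{∞} u^4·e^(-2·u) du].
Using ∫ u^4·e^(-2·u) du = -(u^4/2 + u^3 + 3·u^2/2 + 3·u/2 + 3/4)·e^(-2·u), the numerator is ≈ 0.16454 and the denominator is 3/4.
This works out to P = 0.2194.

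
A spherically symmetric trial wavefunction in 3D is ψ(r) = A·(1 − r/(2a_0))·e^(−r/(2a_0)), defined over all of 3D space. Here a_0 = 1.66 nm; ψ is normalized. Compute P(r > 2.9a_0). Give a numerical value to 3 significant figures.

With dV = 4πr²dr, the probability is ∫|ψ|² dV over r > 2.9a_0.
The full normalization integral is A²·[8·π·a_0^3] = 1, fixing A².
Let u = r/a_0; then A², 4π and the length scale all cancel, so P = ∫_{2.9}^{∞} u^2·(1 - u/2)^2·e^(-u) du ÷ ∫_{0}^{∞} u^2·(1 - u/2)^2·e^(-u) du.
Using ∫ u^2·(1 - u/2)^2·e^(-u) du = -(u^4/4 + u^2 + 2·u + 2)·e^(-u), the numerator is ≈ 1.8648 and the denominator is 2.
Taking the ratio yields P = 0.9324.

P ≈ 0.932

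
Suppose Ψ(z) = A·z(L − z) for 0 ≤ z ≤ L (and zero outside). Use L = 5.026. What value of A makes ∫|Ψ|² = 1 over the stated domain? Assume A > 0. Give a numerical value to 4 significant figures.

A ≈ 0.09672

We need A² ∫|f|² dz = 1, taking the integral from 0 to L.
The integral (without the A² prefactor) comes out to L^5/30.
With L = 5.026: A² = 0.0093542 and A = 0.096717.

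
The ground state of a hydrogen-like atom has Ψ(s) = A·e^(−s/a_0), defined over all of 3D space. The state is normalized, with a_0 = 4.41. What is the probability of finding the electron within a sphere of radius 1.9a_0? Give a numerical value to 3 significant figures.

With dV = 4πs²ds, the probability is ∫|Ψ|² dV over s ≤ 1.9a_0.
Normalization gives A² = 1/(π·a_0^3).
Substituting u = s/a_0, A², 4π and the length scale all cancel in the ratio: P = ∫_{0}^{1.9} u^2·e^(-2·u) du / ∫_{0}^{∞} u^2·e^(-2·u) du.
An antiderivative of u^2·e^(-2·u) is -(2·u^2 + 2·u + 1)·e^(-2·u)/4; evaluating from 0 to 1.9 gives 1/4 - 601·e^(-19/5)/200, while the full integral is 1/4.
The region integral divided by the full integral gives P = 0.7311.

P ≈ 0.731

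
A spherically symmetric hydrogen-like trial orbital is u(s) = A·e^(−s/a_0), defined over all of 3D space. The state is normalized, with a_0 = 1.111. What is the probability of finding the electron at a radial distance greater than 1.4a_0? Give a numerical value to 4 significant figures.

P ≈ 0.4695

P = ∫ |u|² 4πs² ds over s > 1.4a_0.
The full normalization integral is A²·[π·a_0^3] = 1, fixing A².
In terms of t = s/a_0 (A², 4π and the length scale all cancel between numerator and denominator), P = [∫_{1.4}^{∞} t^2·e^(-2·t) dt] / [∫_{0}^{∞} t^2·e^(-2·t) dt].
Using ∫ t^2·e^(-2·t) dt = -(2·t^2 + 2·t + 1)·e^(-2·t)/4, the numerator is 193·e^(-14/5)/100 and the denominator is 1/4.
This evaluates to P = 0.46945.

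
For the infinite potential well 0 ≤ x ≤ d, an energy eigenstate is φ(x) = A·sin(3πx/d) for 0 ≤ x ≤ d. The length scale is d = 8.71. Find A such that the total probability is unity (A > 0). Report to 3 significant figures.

A ≈ 0.479

Require ∫ |φ|² dx = 1 over the whole domain.
The integral (without the A² prefactor) comes out to d/2.
Setting this equal to 1 gives A² = 1/(d/2).
Substituting d = 8.71 gives A² = 0.2296, so A = 0.4792.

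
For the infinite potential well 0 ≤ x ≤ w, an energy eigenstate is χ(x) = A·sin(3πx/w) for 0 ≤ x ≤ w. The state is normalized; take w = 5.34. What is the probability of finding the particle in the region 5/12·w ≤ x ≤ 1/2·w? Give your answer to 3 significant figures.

P ≈ 0.136

The probability is P = ∫ |χ|² dx over [5/12·w, 1/2·w].
Since A² = 1/(w/2), this is the region integral divided by the full normalization integral.
In terms of u = x/w (A² and the length scale cancel between numerator and denominator), P = [∫_{5/12}^{1/2} sin(3·π·u)^2 du] / [∫_{0}^{1} sin(3·π·u)^2 du].
With ∫ sin(3·π·u)^2 du = u/2 - sin(6·π·u)/(12·π) + C, the region integral is 1/(12·π) + 1/24 and the full one is 1/2.
This works out to P = (2 + π)/(12·π).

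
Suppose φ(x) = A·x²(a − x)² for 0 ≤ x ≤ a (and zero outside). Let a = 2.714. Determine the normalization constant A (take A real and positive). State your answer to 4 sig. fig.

We need A² ∫|f|² dx = 1, taking the integral from 0 to a.
Expanding the polynomial and integrating term by term, carrying out the integral gives A² · a^9/630.
So A² = (a^9/630)^(−1).
Substituting a = 2.714 gives A² = 0.078859, so A = 0.28082.

A ≈ 0.2808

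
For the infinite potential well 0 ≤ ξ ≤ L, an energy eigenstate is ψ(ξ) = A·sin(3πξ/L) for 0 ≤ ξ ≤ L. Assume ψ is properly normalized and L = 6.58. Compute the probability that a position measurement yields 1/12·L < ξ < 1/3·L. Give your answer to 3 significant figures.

P ≈ 0.303

The probability is P = ∫ |ψ|² dξ over [1/12·L, 1/3·L].
Since A² = 1/(L/2), this is the region integral divided by the full normalization integral.
Substituting u = ξ/L, A² and the length scale cancel in the ratio: P = ∫_{1/12}^{1/3} sin(3·π·u)^2 du / ∫_{0}^{1} sin(3·π·u)^2 du.
An antiderivative of sin(3·π·u)^2 is u/2 - sin(6·π·u)/(12·π); evaluating from 1/12 to 1/3 gives 1/(12·π) + 1/8, while the full integral is 1/2.
Evaluating gives P = (2 + 3·π)/(12·π).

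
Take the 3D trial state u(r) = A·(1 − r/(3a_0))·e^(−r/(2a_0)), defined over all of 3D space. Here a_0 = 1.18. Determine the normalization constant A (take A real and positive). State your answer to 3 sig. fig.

We need A² ∫|f|² 4πr² dr = 1, taking the integral from 0 to ∞.
With ∫₀^∞ r^4 e^(−αr) dr = 4!/α^5, carrying out the integral gives A² · 8·π·a_0^3/3.
Setting this equal to 1 gives A² = 1/(8·π·a_0^3/3).
Plugging in a_0 = 1.18 yields A = 0.2695.

A ≈ 0.270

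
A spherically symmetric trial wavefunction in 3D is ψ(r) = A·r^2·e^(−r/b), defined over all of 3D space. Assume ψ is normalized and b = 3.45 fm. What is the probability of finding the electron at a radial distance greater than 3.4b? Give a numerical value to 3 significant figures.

Integrate the radial probability density 4πr²|ψ|² over r > 3.4b.
A² is fixed by ∫₀^∞ 4πr²|ψ|² dr = 1, i.e. A² = (45·π·b^7/2)^(−1).
Substituting u = r/b, A², 4π and the length scale all cancel in the ratio: P = ∫_{3.4}^{∞} u^6·e^(-2·u) du / ∫_{0}^{∞} u^6·e^(-2·u) du.
An antiderivative of u^6·e^(-2·u) is -(4·u^6 + 12·u^5 + 30·u^4 + 60·u^3 + 90·u^2 + 90·u + 45)·e^(-2·u)/8; evaluating from 3.4 to ∞ gives ≈ 2.6995, while the full integral is 45/8.
Taking the ratio yields P = 0.4799.

P ≈ 0.480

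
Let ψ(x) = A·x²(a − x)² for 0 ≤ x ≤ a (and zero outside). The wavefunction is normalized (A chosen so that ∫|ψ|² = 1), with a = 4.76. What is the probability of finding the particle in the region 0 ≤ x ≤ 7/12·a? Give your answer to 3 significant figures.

P ≈ 0.698

P = ∫_{0}^{7/12·a} |ψ(x)|² dx.
The normalization integral ∫|ψ|²dx over the whole domain equals a^9/630·A², and A² cancels in the ratio.
Substituting u = x/a, A² and the length scale cancel in the ratio: P = ∫_{0}^{7/12} u^4·(1 - u)^4 du / ∫_{0}^{1} u^4·(1 - u)^4 du.
An antiderivative of u^4·(1 - u)^4 is u^5·(70·u^4 - 315·u^3 + 540·u^2 - 420·u + 126)/630; evaluating from 0 to 7/12 gives ≈ 0.0011074, while the full integral is 1/630.
Evaluating gives P = 0.6977.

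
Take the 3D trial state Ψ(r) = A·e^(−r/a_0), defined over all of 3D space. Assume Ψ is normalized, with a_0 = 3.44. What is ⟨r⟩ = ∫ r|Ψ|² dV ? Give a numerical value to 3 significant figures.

⟨r⟩ ≈ 5.16

⟨r⟩ = ∫ r |Ψ|² 4πr² dr over the full domain.
The ratio of the moment integral to the normalization integral gives ⟨r⟩ = 3·a_0/2.
Putting a_0 = 3.44 gives 5.160.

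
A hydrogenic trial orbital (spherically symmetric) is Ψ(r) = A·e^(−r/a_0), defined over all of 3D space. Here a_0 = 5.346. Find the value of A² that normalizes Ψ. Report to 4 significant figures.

A^2 ≈ 0.002083

Require ∫ |Ψ|² 4πr² dr = 1 over the whole domain.
Using ∫₀^∞ rⁿ e^(−αr) dr = n!/αⁿ⁺¹, carrying out the integral gives A² · π·a_0^3.
So A² = (π·a_0^3)^(−1).
With a_0 = 5.346: A² = 0.0020834 and A = 0.045644.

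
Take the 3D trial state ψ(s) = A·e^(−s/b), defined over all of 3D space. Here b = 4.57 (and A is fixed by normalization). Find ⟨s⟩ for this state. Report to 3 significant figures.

⟨s⟩ ≈ 6.86

⟨s⟩ = ∫ s |ψ|² 4πs² ds over the full domain.
Since the A² factors cancel between numerator and denominator, ⟨s⟩ = 3·b/2.
With b = 4.57, ⟨s⟩ = 6.855.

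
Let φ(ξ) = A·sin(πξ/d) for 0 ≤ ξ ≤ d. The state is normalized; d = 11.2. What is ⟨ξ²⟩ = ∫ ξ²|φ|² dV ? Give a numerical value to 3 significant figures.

⟨ξ^2⟩ ≈ 35.5

By definition ⟨ξ²⟩ = ∫ ξ^2 |φ(ξ)|² dξ.
The ratio of the moment integral to the normalization integral gives ⟨ξ²⟩ = -d^2/(2·π^2) + d^2/3.
With d = 11.2, ⟨ξ^2⟩ = 35.46.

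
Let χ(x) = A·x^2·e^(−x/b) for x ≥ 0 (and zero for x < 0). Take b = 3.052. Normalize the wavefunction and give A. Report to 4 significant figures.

We need A² ∫|f|² dx = 1, taking the integral from 0 to ∞.
Using ∫₀^∞ xⁿ e^(−αx) dx = n!/αⁿ⁺¹, with χ = A·x^2·e^(−x/b), the integral evaluates to A²·[3·b^5/4].
So A² = (3·b^5/4)^(−1).
Plugging in b = 3.052 yields A = 0.070959.

A ≈ 0.07096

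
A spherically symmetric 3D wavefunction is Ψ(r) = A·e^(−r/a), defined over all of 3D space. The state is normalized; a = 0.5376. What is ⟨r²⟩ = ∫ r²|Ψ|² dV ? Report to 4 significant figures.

⟨r^2⟩ ≈ 0.8670

⟨r²⟩ = ∫ r^2 |Ψ|² 4πr² dr over the full domain.
With ∫₀^∞ r^4 e^(−αr) dr = 4!/α^5, evaluating both integrals, ⟨r²⟩ = 3·a^2.
Putting a = 0.5376 gives 0.86704.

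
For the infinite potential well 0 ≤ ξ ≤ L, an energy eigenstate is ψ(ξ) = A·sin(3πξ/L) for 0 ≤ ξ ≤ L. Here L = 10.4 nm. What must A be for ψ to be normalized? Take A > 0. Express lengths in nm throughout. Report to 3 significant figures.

A ≈ 0.439 nm^(-1/2)

Normalization requires ∫|ψ|² dξ = 1, integrated from 0 to L.
∫|ψ|² dξ = A²·(L/2).
Plugging in L = 10.4 yields A = 0.4385.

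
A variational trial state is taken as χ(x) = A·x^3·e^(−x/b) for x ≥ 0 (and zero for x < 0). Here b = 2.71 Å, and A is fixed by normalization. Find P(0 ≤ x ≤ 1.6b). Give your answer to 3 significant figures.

|χ|² is the probability density, so P = ∫_{0}^{1.6b} |χ|² dx.
The normalization integral ∫|χ|²dx over the whole domain equals 45·b^7/8·A², and A² cancels in the ratio.
In terms of u = x/b (A² and the length scale cancel between numerator and denominator), P = [∫_{0}^{1.6} u^6·e^(-2·u) du] / [∫_{0}^{∞} u^6·e^(-2·u) du].
Using ∫ u^6·e^(-2·u) du = -(4·u^6 + 12·u^5 + 30·u^4 + 60·u^3 + 90·u^2 + 90·u + 45)·e^(-2·u)/8, the numerator is ≈ 0.25098 and the denominator is 45/8.
This works out to P = 0.04462.

P ≈ 0.0446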